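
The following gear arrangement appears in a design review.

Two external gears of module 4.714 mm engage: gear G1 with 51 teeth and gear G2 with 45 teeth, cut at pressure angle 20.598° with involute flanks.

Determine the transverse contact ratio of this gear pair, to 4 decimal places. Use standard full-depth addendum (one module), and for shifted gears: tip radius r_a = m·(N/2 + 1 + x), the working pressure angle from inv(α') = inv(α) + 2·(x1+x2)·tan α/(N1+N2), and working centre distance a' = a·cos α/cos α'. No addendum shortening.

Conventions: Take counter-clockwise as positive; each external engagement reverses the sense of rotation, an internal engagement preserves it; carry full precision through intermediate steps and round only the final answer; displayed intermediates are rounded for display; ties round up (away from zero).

1.7163

single-mesh involute tooth geometry (51T engaging 45T at module 4.714)
base radii: r_b1 = 112.522385, r_b2 = 99.284457
tip radii: r_a1 = 124.921000, r_a2 = 110.779000
no profile shift: α' = α, a' = a
action lengths: √(r_a1²−r_b1²) = 54.258356, √(r_a2²−r_b2²) = 49.138411
base pitch p_b = π·m·cos α = 13.862725
CR = (54.258356 + 49.138411 − 226.272000·sin 20.59800°)/13.862725 = 1.716275
contact ratio ≈ 1.7163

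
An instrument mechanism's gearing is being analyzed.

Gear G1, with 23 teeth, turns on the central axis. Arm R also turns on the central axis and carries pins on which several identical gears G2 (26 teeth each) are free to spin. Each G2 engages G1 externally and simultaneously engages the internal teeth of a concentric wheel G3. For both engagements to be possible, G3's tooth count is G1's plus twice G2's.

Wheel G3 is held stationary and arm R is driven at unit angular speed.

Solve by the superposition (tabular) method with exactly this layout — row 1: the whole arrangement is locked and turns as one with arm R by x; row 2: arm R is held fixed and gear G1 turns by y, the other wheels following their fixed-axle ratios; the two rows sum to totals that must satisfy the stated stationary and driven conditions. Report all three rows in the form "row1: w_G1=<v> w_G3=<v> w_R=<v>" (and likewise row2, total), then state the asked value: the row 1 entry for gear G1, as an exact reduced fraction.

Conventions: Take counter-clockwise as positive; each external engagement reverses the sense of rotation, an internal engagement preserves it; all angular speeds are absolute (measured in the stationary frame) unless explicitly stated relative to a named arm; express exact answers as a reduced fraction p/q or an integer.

row1: w_G1=1 w_G3=1 w_R=1
row2: w_G1=75/23 w_G3=-1 w_R=0
total: w_G1=98/23 w_G3=0 w_R=1
asked value: 1

recognized (axles ride arm R): planetary set, 23/26/75 teeth
row 1 — lock + rotate with arm: ω_sun = ω_ring = ω_arm = x
row 2: sun turns y, ring = −(23/75)·y, arm 0
boundary: total ω_ring = x − (23/75)·y = 0 and total ω_arm = x = 1  ⇒  y = 75/23, x = 1
row 2 ring = −(23/75)·75/23 = -1
totals (row 1 + row 2): sun 1 + 75/23 = 98/23, ring 1 + (-1) = 0, arm 1 + 0 = 1
asked cell (row1, sun) = 1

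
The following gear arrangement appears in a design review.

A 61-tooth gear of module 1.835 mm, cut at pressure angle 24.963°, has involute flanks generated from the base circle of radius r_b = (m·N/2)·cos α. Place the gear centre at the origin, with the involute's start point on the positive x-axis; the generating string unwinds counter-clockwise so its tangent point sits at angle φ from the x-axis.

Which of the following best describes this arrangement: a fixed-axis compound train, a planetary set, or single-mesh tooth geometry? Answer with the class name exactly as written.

class = single-mesh tooth geometry [base-circle involute, m = 1.835, 61T]
classification: single-mesh tooth geometry

single-mesh tooth geometry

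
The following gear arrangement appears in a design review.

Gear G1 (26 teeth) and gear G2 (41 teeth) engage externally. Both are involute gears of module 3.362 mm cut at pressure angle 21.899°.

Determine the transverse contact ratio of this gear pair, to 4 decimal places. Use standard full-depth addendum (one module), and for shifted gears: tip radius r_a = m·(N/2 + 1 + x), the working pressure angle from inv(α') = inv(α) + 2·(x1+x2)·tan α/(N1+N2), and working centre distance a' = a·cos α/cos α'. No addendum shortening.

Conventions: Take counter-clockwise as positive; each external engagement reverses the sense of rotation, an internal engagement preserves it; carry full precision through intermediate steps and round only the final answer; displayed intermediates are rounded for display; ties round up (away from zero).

1.5902

class = single-mesh tooth geometry [involute pair 26T × 41T, m = 3.362]
base radii: r_b1 = 40.552296, r_b2 = 63.947851
tip radii: r_a1 = 47.068000, r_a2 = 72.283000
no profile shift: α' = α, a' = a
action lengths: √(r_a1²−r_b1²) = 23.893680, √(r_a2²−r_b2²) = 33.697247
base pitch p_b = π·m·cos α = 9.799907
CR = (23.893680 + 33.697247 − 112.627000·sin 21.89900°)/9.799907 = 1.590245
contact ratio ≈ 1.5902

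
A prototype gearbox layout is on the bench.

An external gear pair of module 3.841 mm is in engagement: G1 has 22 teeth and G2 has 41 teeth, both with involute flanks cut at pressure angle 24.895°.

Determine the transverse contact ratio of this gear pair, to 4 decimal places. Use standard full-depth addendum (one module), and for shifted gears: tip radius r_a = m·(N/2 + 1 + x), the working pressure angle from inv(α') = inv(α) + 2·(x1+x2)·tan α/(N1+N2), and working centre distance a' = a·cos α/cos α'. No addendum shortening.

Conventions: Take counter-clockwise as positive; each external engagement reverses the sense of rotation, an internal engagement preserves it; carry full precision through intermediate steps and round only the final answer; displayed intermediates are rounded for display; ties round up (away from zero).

topology: single-mesh involute geometry — m = 3.841, 22T/41T pair
base radii: r_b1 = 38.325069, r_b2 = 71.423992
tip radii: r_a1 = 46.092000, r_a2 = 82.581500
no profile shift: α' = α, a' = a
action lengths: √(r_a1²−r_b1²) = 25.605889, √(r_a2²−r_b2²) = 41.452593
base pitch p_b = π·m·cos α = 10.945614
CR = (25.605889 + 41.452593 − 120.991500·sin 24.89500°)/10.945614 = 1.473312
contact ratio ≈ 1.4733

1.4733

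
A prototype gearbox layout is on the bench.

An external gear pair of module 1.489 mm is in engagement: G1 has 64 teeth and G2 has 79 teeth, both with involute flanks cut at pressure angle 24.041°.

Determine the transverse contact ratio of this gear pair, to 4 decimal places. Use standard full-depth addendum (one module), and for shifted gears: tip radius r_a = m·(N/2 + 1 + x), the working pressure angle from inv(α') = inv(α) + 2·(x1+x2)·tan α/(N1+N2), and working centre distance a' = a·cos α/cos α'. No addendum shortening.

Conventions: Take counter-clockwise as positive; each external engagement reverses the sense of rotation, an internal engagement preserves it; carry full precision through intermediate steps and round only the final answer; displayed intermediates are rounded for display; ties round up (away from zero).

topology: single-mesh involute geometry — m = 1.489, 64T/79T pair
base radii: r_b1 = 43.514735, r_b2 = 53.713501
tip radii: r_a1 = 49.137000, r_a2 = 60.304500
no profile shift: α' = α, a' = a
action lengths: √(r_a1²−r_b1²) = 22.823511, √(r_a2²−r_b2²) = 27.413365
base pitch p_b = π·m·cos α = 4.272049
CR = (22.823511 + 27.413365 − 106.463500·sin 24.04100°)/4.272049 = 1.606883
contact ratio ≈ 1.6069

1.6069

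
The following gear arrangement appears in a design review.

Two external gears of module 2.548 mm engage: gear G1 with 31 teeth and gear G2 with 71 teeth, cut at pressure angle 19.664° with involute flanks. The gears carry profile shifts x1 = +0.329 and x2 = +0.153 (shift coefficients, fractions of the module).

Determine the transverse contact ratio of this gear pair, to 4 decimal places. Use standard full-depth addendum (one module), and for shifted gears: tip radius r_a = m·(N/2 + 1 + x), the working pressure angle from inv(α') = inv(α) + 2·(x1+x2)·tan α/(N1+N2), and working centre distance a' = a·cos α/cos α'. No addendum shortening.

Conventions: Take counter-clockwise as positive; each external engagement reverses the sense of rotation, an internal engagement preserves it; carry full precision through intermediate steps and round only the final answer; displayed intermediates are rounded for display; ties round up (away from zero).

recognized (one external pair, fixed centres): single-mesh tooth geometry, m = 2.548, N1 = 31, N2 = 71
base radii: r_b1 = 37.190795, r_b2 = 85.178918
tip radii: r_a1 = 42.880292, r_a2 = 93.391844
inv(α') = inv(19.664°) + 2·(+0.329+0.153)·tan α/(31+71) = 0.01751883  ⇒  α' = 21.06739°
a' = a·cos α / cos α' = 129.9480·cos 19.664°/cos 21.06739° = 131.135007
action lengths: √(r_a1²−r_b1²) = 21.343950, √(r_a2²−r_b2²) = 38.296063
base pitch p_b = π·m·cos α = 7.537957
CR = (21.343950 + 38.296063 − 131.135007·sin 21.06739°)/7.537957 = 1.658468
contact ratio ≈ 1.6585

1.6585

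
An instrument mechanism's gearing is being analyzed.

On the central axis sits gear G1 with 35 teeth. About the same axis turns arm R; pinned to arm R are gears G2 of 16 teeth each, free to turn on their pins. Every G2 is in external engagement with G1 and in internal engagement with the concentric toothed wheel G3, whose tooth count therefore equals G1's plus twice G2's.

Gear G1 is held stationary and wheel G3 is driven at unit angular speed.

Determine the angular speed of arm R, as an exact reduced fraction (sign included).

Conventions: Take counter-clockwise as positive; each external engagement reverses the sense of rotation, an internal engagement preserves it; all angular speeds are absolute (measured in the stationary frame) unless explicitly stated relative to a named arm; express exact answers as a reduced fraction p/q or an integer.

recognized (axles ride arm R): planetary set, 35/16/67 teeth
ring teeth: 35 + 2·16 = 67
35(ω_sun−ω_arm) = −67(ω_ring−ω_arm),  ω_sun = 0, ω_ring = 1
35(0−ω_arm) = −67(1−ω_arm)  ⇒  102·ω_arm = 67  ⇒  ω_arm = 67/102
exact speed ratio = 67/102

67/102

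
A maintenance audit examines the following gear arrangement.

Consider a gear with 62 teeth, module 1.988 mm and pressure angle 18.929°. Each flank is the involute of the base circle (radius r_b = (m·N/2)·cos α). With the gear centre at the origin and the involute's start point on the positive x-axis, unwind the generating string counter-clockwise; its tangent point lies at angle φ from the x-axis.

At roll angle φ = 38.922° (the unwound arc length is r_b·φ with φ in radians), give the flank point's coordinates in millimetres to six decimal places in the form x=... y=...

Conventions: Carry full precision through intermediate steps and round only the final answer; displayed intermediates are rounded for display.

x=70.233574 y=5.815057

topology: single-mesh involute geometry — m = 1.988, N = 62
pitch radius r_p = m·N/2 = 1.988·62/2 = 61.628000
base radius r_b = r_p·cos α = 61.628000·cos 18.929° = 58.295237
roll angle φ = 38.922° = 0.67931705 rad
x = r_b·(cos φ + φ·sin φ) = 70.233574
y = r_b·(sin φ − φ·cos φ) = 5.815057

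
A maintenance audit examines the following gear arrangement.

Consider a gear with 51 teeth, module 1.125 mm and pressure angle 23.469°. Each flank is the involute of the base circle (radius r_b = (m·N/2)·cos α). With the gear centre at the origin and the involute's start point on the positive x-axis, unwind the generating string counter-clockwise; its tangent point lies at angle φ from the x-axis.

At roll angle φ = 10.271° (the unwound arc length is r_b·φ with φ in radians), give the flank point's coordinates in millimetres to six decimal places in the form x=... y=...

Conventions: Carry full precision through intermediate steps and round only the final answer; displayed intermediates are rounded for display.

recognized (one wheel, involute flank): single-mesh tooth geometry, m = 1.125, N = 51
pitch radius r_p = m·N/2 = 1.125·51/2 = 28.687500
base radius r_b = r_p·cos α = 28.687500·cos 23.469° = 26.314346
roll angle φ = 10.271° = 0.17926277 rad
x = r_b·(cos φ + φ·sin φ) = 26.733763
y = r_b·(sin φ − φ·cos φ) = 0.050367

x=26.733763 y=0.050367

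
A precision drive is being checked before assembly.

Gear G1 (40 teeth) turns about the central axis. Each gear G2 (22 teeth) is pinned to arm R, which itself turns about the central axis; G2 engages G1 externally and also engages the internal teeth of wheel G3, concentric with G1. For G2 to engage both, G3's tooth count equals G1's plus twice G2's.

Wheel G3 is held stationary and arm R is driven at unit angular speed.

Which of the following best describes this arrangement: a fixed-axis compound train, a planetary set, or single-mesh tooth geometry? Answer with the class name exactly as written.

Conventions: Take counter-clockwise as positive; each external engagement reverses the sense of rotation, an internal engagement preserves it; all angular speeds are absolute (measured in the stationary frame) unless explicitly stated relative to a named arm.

planetary set

planetary set (40T centre, 22T on arm, 84T internal) — Willis relation
classification: planetary set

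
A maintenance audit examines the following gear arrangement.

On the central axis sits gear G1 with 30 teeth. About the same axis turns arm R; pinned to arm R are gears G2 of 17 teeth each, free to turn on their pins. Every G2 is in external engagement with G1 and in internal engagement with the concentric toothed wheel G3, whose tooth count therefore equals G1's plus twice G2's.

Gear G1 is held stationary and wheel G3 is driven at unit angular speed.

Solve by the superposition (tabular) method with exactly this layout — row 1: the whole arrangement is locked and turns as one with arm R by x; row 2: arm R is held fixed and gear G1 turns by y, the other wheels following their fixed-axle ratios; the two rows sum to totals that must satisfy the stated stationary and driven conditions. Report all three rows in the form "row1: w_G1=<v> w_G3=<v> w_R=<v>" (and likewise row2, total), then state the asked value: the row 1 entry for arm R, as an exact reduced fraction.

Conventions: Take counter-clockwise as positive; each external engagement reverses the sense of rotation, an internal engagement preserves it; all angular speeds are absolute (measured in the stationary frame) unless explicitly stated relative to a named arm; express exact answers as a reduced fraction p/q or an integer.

row1: w_G1=32/47 w_G3=32/47 w_R=32/47
row2: w_G1=-32/47 w_G3=15/47 w_R=0
total: w_G1=0 w_G3=1 w_R=32/47
asked value: 32/47

planetary set (30T centre, 17T on arm, 64T internal) — Willis relation
row 1 (train locked, turned with arm): all members turn x
row 2: sun turns y, ring = −(30/64)·y, arm 0
boundary: total ω_sun = x + y = 0 and total ω_ring = x − (30/64)·y = 1  ⇒  y = -32/47, x = 32/47
row 2 ring = −(30/64)·(-32/47) = 15/47
totals (row 1 + row 2): sun 32/47 + (-32/47) = 0, ring 32/47 + 15/47 = 1, arm 32/47 + 0 = 32/47
asked cell (row1, arm) = 32/47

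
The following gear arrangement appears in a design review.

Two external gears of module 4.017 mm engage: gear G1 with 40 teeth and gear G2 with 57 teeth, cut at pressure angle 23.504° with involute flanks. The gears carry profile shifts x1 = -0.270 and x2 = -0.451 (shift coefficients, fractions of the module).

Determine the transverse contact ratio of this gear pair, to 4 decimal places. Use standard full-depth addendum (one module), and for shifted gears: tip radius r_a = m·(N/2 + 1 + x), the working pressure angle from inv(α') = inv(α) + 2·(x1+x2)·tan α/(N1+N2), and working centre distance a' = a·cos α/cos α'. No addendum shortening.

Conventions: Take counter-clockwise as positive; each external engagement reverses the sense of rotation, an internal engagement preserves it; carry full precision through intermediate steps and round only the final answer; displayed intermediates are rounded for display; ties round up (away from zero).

topology: single-mesh involute geometry — m = 4.017, 40T/57T pair
base radii: r_b1 = 73.674370, r_b2 = 104.985977
tip radii: r_a1 = 83.272410, r_a2 = 116.689833
inv(α') = inv(23.504°) + 2·(-0.270-0.451)·tan α/(40+57) = 0.01820806  ⇒  α' = 21.32991°
a' = a·cos α / cos α' = 194.8245·cos 23.504°/cos 21.32991° = 191.798245
action lengths: √(r_a1²−r_b1²) = 38.812131, √(r_a2²−r_b2²) = 50.935860
base pitch p_b = π·m·cos α = 11.572743
CR = (38.812131 + 50.935860 − 191.798245·sin 21.32991°)/11.572743 = 1.726796
contact ratio ≈ 1.7268

1.7268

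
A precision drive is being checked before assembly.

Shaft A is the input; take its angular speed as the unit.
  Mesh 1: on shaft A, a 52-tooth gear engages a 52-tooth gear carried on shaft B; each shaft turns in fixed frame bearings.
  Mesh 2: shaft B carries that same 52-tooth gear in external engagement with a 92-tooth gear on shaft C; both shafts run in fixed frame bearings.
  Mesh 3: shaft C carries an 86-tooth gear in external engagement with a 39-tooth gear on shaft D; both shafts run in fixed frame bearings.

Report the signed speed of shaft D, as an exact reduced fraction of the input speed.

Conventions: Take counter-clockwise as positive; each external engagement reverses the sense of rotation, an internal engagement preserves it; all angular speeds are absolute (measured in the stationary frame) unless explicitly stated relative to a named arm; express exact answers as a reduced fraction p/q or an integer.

-86/69

3-mesh fixed-axis compound train (all bearings frame-fixed)
mesh 1 [52T→52T]: |ω|/ω_in = 1×52/52 = 1, sense flips to −
mesh 2 [52T→92T]: |ω|/ω_in = 1×52/92 = 13/23, sense flips to +
mesh 3 [86T→39T]: |ω|/ω_in = (13/23)×86/39 = 86/69, sense flips to −
signed output speed (× input speed) = -86/69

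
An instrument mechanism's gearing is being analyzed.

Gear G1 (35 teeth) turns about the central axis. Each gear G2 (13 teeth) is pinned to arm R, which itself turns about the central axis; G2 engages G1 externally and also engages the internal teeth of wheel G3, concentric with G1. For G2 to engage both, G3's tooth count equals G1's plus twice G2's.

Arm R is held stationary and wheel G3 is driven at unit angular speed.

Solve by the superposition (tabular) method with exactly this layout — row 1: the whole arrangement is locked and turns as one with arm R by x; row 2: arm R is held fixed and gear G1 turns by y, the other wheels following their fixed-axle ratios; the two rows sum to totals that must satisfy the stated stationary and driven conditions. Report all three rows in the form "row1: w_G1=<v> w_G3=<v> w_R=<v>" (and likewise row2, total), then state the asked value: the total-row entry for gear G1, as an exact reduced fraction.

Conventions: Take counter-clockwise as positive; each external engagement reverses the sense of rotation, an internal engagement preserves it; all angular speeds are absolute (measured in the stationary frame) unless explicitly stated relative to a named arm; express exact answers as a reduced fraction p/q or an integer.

recognized (axles ride arm R): planetary set, 35/13/61 teeth
row 1 — lock + rotate with arm: ω_sun = ω_ring = ω_arm = x
row 2 — arm fixed, fixed-axis ratios: sun y, ring −(35/61)·y, arm 0
boundary: total ω_arm = x = 0 and total ω_ring = x − (35/61)·y = 1  ⇒  y = -61/35, x = 0
row 2 ring = −(35/61)·(-61/35) = 1
totals (row 1 + row 2): sun 0 + (-61/35) = -61/35, ring 0 + 1 = 1, arm 0 + 0 = 0
asked cell (total, sun) = -61/35

row1: w_G1=0 w_G3=0 w_R=0
row2: w_G1=-61/35 w_G3=1 w_R=0
total: w_G1=-61/35 w_G3=1 w_R=0
asked value: -61/35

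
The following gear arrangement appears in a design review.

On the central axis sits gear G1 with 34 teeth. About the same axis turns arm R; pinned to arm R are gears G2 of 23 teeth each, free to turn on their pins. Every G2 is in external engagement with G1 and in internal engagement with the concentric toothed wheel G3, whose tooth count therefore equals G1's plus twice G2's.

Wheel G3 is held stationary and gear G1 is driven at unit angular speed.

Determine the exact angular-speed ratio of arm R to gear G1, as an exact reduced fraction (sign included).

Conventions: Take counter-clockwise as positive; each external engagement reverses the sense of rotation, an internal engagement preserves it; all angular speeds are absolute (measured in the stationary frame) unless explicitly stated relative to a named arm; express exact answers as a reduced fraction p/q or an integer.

17/57

class = planetary set [G3 = 34+2·23 = 80; Willis about the carrier]
ring teeth: 34 + 2·23 = 80
34(ω_sun−ω_arm) = −80(ω_ring−ω_arm),  ω_ring = 0, ω_sun = 1
34(1−ω_arm) = −80(0−ω_arm)  ⇒  114·ω_arm = 34  ⇒  ω_arm = 17/57
ω_out/ω_in = 17/57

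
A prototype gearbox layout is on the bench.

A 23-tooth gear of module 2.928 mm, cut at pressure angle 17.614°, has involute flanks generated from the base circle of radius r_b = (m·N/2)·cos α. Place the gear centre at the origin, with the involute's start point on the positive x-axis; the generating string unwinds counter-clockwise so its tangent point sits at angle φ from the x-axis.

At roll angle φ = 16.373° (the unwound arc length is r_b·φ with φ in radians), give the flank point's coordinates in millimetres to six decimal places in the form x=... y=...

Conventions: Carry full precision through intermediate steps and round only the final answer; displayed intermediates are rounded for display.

x=33.377094 y=0.247605

topology: single-mesh involute geometry — m = 2.928, N = 23
pitch radius r_p = m·N/2 = 2.928·23/2 = 33.672000
base radius r_b = r_p·cos α = 33.672000·cos 17.614° = 32.093347
roll angle φ = 16.373° = 0.28576276 rad
x = r_b·(cos φ + φ·sin φ) = 33.377094
y = r_b·(sin φ − φ·cos φ) = 0.247605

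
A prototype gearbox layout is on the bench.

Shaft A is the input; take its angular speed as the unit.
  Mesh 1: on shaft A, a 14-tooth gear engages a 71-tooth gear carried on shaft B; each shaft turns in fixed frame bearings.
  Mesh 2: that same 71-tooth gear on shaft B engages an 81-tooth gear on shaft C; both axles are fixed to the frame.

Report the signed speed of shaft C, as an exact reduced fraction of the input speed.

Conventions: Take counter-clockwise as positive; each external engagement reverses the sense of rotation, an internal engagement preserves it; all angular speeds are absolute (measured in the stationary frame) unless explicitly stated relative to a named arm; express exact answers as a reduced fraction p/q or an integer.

14/81

2-mesh fixed-axis compound train (all bearings frame-fixed)
mesh 1 [14T→71T]: |ω|/ω_in = 1×14/71 = 14/71, sense flips to −
mesh 2 [71T→81T]: |ω|/ω_in = (14/71)×71/81 = 14/81, sense flips to +
signed output speed (× input speed) = 14/81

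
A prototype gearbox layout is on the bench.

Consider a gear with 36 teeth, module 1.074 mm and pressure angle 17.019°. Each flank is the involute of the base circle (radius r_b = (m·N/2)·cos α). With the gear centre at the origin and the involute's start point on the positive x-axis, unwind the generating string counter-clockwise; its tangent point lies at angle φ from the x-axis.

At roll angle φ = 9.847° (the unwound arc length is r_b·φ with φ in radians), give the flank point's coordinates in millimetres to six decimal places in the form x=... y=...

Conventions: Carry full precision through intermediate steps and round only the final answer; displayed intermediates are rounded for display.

x=18.756395 y=0.031187

topology: single-mesh involute geometry — m = 1.074, N = 36
pitch radius r_p = m·N/2 = 1.074·36/2 = 19.332000
base radius r_b = r_p·cos α = 19.332000·cos 17.019° = 18.485408
roll angle φ = 9.847° = 0.17186257 rad
x = r_b·(cos φ + φ·sin φ) = 18.756395
y = r_b·(sin φ − φ·cos φ) = 0.031187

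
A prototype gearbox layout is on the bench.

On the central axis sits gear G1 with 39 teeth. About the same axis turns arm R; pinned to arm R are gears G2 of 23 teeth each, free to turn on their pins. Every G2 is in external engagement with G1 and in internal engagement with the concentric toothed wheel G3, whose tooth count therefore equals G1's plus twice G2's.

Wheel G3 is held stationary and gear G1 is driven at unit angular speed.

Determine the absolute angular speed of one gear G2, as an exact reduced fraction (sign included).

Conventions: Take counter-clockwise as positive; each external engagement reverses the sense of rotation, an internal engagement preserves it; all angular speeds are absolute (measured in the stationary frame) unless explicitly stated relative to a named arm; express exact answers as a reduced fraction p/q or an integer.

recognized (axles ride arm R): planetary set, 39/23/85 teeth
ring teeth: 39 + 2·23 = 85
39(ω_sun−ω_arm) = −85(ω_ring−ω_arm),  ω_ring = 0, ω_sun = 1
39(1−ω_arm) = −85(0−ω_arm)  ⇒  124·ω_arm = 39  ⇒  ω_arm = 39/124
sun–planet mesh: 39·(1−39/124) = −23·(ω_p−ω_arm)  ⇒  ω_p−ω_arm = -3315/2852
ω_p = 39/124 − 3315/2852 = -39/46
exact speed ratio = -39/46

-39/46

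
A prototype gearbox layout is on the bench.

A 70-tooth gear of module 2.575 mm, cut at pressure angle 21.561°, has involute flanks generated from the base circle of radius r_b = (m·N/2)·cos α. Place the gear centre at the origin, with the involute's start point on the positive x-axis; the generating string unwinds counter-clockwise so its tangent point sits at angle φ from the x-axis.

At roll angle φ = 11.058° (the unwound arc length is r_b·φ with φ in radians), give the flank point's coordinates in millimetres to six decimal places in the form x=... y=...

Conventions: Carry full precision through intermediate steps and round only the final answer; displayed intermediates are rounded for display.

topology: single-mesh involute geometry — m = 2.575, N = 70
pitch radius r_p = m·N/2 = 2.575·70/2 = 90.125000
base radius r_b = r_p·cos α = 90.125000·cos 21.561° = 83.818669
roll angle φ = 11.058° = 0.19299851 rad
x = r_b·(cos φ + φ·sin φ) = 85.365219
y = r_b·(sin φ − φ·cos φ) = 0.200107

x=85.365219 y=0.200107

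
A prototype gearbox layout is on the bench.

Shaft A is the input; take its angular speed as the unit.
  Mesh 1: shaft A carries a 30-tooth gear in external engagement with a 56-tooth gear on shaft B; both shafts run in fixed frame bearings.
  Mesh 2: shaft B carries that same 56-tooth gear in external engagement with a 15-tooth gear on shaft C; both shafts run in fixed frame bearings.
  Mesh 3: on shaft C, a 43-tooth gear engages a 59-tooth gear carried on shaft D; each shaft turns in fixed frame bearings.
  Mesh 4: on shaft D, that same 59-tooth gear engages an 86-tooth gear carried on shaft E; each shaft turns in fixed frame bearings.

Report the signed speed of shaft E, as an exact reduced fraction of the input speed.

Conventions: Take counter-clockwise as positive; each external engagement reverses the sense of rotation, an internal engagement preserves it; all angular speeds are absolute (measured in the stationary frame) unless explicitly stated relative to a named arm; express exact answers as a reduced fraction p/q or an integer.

4-mesh fixed-axis compound train (all bearings frame-fixed)
mesh 1 [30T→56T]: |ω|/ω_in = 1×30/56 = 15/28, sense flips to −
mesh 2 [56T→15T]: |ω|/ω_in = (15/28)×56/15 = 2, sense flips to +
mesh 3 [43T→59T]: |ω|/ω_in = 2×43/59 = 86/59, sense flips to −
mesh 4 [59T→86T]: |ω|/ω_in = (86/59)×59/86 = 1, sense flips to +
signed output speed (× input speed) = 1

1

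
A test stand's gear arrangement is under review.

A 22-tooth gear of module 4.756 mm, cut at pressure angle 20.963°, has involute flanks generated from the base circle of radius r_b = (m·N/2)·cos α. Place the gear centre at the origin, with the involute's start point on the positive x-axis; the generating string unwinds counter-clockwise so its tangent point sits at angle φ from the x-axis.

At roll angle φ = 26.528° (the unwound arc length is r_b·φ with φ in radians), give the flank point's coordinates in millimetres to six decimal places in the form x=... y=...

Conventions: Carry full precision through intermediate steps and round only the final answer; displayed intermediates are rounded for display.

x=53.812324 y=1.581902

single-mesh involute tooth geometry (22T wheel at module 4.756)
pitch radius r_p = m·N/2 = 4.756·22/2 = 52.316000
base radius r_b = r_p·cos α = 52.316000·cos 20.963° = 48.853291
roll angle φ = 26.528° = 0.46300094 rad
x = r_b·(cos φ + φ·sin φ) = 53.812324
y = r_b·(sin φ − φ·cos φ) = 1.581902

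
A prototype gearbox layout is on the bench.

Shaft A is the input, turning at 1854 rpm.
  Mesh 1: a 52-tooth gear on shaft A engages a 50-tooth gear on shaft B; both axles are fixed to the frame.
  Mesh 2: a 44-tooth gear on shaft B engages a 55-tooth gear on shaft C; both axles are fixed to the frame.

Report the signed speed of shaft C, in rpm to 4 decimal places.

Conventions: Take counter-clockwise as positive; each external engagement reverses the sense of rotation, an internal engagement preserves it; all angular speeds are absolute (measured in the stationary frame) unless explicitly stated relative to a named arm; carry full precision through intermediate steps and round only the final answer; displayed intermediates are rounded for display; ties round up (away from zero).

class = fixed-axis compound train [2 meshes; 2 ratios multiply, 2 sense flips]
mesh 1 [52T→50T]: ω = 1854.0000×52/50 = 1928.1600 rpm, sense flips to −
mesh 2 [44T→55T]: ω = 1928.1600×44/55 = 1542.5280 rpm, sense flips to +
signed output speed = +1542.5280 rpm

+1542.5280 rpm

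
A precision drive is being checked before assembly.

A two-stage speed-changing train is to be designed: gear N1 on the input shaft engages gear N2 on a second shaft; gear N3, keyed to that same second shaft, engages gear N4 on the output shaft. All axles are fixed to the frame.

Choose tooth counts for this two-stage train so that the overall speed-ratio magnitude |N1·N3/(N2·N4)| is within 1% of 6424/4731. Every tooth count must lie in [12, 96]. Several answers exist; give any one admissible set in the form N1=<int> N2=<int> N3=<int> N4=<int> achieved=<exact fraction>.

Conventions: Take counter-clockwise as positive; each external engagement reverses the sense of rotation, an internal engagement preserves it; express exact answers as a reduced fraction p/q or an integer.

N1=73 N2=57 N3=88 N4=83 achieved=6424/4731

topology: fixed-axis compound train — 2 stages, target 6424/4731
target = 6424/4731 in lowest terms: an exact hit needs N1·N3 = k·6424 and N2·N4 = k·4731 for one integer k, every count in [12, 96]; additionally prefer no 1:1 stage (N1 ≠ N2, N3 ≠ N4)
k = 1: N1·N3 = 6424 = 73·88, N2·N4 = 4731 = 57·83
achieved = 73·88/(57·83) = 6424/4731; |achieved − target| = 0 ≤ 1606/118275 ✓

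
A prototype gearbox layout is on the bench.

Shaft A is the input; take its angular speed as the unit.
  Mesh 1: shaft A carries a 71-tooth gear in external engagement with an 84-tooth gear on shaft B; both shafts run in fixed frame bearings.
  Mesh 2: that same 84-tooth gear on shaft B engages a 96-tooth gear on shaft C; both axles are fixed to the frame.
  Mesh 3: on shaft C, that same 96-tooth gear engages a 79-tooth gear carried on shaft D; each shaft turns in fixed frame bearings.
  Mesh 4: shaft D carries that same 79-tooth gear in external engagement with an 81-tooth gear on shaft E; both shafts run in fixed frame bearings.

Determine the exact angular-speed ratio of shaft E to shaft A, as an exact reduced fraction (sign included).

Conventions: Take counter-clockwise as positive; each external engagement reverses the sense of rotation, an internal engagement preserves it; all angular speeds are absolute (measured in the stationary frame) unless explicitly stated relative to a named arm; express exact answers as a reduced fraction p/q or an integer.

class = fixed-axis compound train [4 meshes; 4 ratios multiply, 4 sense flips]
mesh 1 [71T→84T]: running ratio 71/84, sense −
mesh 2 [84T→96T]: running ratio 71/96, sense +
mesh 3 [96T→79T]: running ratio 71/79, sense −
mesh 4 [79T→81T]: running ratio 71/81, sense +
ω_out/ω_in = 71/81

71/81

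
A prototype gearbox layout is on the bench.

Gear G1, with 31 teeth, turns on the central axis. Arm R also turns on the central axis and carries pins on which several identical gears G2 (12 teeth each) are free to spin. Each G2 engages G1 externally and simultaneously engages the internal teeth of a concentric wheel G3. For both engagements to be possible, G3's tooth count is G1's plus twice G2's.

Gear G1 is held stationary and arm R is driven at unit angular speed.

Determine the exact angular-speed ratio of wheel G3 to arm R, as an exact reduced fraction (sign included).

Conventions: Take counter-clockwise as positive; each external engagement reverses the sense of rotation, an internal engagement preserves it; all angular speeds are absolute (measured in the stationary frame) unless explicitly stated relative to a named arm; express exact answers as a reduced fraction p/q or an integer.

86/55

recognized (axles ride arm R): planetary set, 31/12/55 teeth
ring teeth: 31 + 2·12 = 55
31(ω_sun−ω_arm) = −55(ω_ring−ω_arm),  ω_sun = 0, ω_arm = 1
ω_ring = 1 − (31/55)(0−1) = 86/55
ω_out/ω_in = 86/55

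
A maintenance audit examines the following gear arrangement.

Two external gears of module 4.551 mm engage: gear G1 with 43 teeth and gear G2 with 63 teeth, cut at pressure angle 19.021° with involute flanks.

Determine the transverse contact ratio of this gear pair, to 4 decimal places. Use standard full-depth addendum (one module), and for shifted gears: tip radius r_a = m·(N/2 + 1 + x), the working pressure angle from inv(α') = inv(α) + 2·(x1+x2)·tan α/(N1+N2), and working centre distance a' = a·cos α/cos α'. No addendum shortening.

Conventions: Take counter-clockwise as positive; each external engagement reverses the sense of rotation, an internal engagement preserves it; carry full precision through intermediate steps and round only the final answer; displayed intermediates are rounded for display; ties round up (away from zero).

1.8150

single-mesh involute tooth geometry (43T engaging 63T at module 4.551)
base radii: r_b1 = 92.504001, r_b2 = 135.529118
tip radii: r_a1 = 102.397500, r_a2 = 147.907500
no profile shift: α' = α, a' = a
action lengths: √(r_a1²−r_b1²) = 43.911932, √(r_a2²−r_b2²) = 59.232480
base pitch p_b = π·m·cos α = 13.516739
CR = (43.911932 + 59.232480 − 241.203000·sin 19.02100°)/13.516739 = 1.814995
contact ratio ≈ 1.8150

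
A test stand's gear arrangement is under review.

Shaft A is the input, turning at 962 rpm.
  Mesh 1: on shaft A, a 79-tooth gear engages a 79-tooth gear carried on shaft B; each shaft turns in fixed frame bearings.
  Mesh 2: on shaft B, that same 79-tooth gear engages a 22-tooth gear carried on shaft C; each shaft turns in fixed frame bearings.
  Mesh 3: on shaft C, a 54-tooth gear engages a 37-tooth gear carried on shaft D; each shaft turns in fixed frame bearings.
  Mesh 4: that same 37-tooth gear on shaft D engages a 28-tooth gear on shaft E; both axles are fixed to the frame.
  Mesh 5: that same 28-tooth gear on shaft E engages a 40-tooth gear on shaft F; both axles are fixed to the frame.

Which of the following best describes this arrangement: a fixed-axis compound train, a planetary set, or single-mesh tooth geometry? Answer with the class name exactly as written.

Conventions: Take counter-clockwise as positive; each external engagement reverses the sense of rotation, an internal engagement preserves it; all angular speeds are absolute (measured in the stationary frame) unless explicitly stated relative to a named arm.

fixed-axis compound train

topology: fixed-axis compound train — 5 meshes, A→F
classification: fixed-axis compound train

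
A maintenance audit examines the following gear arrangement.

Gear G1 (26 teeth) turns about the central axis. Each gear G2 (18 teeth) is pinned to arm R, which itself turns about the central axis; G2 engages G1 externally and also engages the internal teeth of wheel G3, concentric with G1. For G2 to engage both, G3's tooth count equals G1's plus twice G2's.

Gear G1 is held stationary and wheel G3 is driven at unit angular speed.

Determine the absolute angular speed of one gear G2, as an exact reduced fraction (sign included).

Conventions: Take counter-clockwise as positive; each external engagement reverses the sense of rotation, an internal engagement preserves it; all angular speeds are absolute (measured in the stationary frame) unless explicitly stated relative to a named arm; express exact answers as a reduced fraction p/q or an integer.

recognized (axles ride arm R): planetary set, 26/18/62 teeth
ring teeth: 26 + 2·18 = 62
26(ω_sun−ω_arm) = −62(ω_ring−ω_arm),  ω_sun = 0, ω_ring = 1
26(0−ω_arm) = −62(1−ω_arm)  ⇒  88·ω_arm = 62  ⇒  ω_arm = 31/44
sun–planet mesh: 26·(0−31/44) = −18·(ω_p−ω_arm)  ⇒  ω_p−ω_arm = 403/396
ω_p = 31/44 + 403/396 = 31/18
exact speed ratio = 31/18

31/18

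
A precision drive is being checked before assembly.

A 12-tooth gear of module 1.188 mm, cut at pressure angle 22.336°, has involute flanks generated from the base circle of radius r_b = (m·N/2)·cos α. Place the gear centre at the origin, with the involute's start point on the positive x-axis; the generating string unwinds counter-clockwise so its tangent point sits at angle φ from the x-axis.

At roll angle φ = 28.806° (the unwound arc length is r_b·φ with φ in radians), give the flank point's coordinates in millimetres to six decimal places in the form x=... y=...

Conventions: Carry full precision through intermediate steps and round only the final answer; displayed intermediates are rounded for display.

x=7.374544 y=0.272294

topology: single-mesh involute geometry — m = 1.188, N = 12
pitch radius r_p = m·N/2 = 1.188·12/2 = 7.128000
base radius r_b = r_p·cos α = 7.128000·cos 22.336° = 6.593194
roll angle φ = 28.806° = 0.50275954 rad
x = r_b·(cos φ + φ·sin φ) = 7.374544
y = r_b·(sin φ − φ·cos φ) = 0.272294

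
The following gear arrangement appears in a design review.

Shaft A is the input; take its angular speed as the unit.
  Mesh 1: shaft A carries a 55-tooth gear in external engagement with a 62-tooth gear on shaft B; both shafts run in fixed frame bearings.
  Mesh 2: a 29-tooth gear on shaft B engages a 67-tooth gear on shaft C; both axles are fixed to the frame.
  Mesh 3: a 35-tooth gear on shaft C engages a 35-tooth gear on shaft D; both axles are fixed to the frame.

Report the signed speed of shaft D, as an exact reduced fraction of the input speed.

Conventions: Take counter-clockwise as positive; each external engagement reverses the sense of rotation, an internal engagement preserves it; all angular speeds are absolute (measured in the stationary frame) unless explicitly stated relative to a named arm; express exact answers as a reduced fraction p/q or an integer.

-1595/4154

3-mesh fixed-axis compound train (all bearings frame-fixed)
mesh 1 [55T→62T]: |ω|/ω_in = 1×55/62 = 55/62, sense flips to −
mesh 2 [29T→67T]: |ω|/ω_in = (55/62)×29/67 = 1595/4154, sense flips to +
mesh 3 [35T→35T]: |ω|/ω_in = (1595/4154)×35/35 = 1595/4154, sense flips to −
signed output speed (× input speed) = -1595/4154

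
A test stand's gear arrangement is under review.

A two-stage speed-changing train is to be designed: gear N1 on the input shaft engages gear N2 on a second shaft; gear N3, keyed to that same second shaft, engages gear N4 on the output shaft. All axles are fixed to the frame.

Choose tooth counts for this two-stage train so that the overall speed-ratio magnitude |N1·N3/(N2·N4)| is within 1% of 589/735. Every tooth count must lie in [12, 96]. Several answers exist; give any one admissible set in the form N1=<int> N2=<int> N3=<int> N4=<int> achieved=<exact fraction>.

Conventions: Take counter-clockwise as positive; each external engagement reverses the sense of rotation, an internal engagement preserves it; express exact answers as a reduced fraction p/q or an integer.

class = fixed-axis compound train [2-stage, 589/735 wanted]
target = 589/735 in lowest terms: an exact hit needs N1·N3 = k·589 and N2·N4 = k·735 for one integer k, every count in [12, 96]; additionally prefer no 1:1 stage (N1 ≠ N2, N3 ≠ N4)
k = 1: N1·N3 = 589 = 19·31, N2·N4 = 735 = 15·49
achieved = 19·31/(15·49) = 589/735; |achieved − target| = 0 ≤ 589/73500 ✓

N1=19 N2=15 N3=31 N4=49 achieved=589/735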